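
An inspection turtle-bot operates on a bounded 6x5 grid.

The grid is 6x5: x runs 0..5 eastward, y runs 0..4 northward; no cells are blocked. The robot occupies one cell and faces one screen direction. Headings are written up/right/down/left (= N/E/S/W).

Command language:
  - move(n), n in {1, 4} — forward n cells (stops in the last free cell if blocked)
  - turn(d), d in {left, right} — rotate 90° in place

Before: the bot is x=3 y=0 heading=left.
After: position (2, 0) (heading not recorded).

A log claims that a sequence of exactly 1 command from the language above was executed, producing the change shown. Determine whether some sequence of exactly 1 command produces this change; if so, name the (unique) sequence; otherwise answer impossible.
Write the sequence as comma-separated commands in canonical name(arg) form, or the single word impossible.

move(1)

start: x=3 y=0 heading=left
step 1 (move(1)): x=2 y=0 heading=left
no rival 1-sequence matches.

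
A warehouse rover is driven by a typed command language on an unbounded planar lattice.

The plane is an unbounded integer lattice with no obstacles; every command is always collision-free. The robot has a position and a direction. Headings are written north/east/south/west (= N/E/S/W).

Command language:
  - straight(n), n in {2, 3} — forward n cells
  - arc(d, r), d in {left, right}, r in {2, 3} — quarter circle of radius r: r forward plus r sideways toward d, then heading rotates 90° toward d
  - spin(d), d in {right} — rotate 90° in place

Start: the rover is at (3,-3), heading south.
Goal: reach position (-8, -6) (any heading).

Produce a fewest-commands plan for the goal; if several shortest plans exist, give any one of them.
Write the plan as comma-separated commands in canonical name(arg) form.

start: at (3,-3), heading south
step 1 (arc(right, 3)): at (0,-6), heading west
step 2 (straight(2)): at (-2,-6), heading west
step 3 (straight(3)): at (-5,-6), heading west
step 4 (straight(3)): at (-8,-6), heading west
shorter routes all fall short; 4 is best.

arc(right, 3), straight(2), straight(3), straight(3)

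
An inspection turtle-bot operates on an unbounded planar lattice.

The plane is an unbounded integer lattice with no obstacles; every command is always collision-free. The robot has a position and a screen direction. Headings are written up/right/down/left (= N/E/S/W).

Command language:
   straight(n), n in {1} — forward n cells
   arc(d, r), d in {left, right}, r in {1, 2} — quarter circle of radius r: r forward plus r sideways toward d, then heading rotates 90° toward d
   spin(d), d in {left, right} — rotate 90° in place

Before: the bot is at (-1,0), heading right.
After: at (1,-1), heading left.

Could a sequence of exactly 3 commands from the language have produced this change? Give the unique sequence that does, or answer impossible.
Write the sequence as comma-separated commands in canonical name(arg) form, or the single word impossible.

key: order matters: swapping straight(1) and spin(right) lands elsewhere
from: at (-1,0), heading right
step 1 (straight(1)): at (0,0), heading right
step 2 (arc(right, 1)): at (1,-1), heading down
step 3 (spin(right)): at (1,-1), heading left
no rival 3-sequence matches.

straight(1), arc(right, 1), spin(right)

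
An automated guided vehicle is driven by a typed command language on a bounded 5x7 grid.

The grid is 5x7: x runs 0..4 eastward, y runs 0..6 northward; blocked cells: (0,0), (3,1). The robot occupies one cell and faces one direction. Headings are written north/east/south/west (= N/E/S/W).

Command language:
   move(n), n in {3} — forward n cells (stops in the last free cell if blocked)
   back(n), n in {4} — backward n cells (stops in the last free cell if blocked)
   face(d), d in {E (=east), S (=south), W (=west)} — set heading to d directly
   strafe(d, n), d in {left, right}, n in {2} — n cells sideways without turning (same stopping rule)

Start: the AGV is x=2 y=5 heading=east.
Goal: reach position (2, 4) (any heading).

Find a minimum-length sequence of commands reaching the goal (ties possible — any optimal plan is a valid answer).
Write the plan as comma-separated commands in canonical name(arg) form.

strafe(left, 2), strafe(right, 2)

t0: x=2 y=5 heading=east
t=1 strafe(left, 2) ⇒ x=2 y=6 heading=east
t=2 strafe(right, 2) ⇒ x=2 y=4 heading=east
shorter routes all fall short; 2 is best.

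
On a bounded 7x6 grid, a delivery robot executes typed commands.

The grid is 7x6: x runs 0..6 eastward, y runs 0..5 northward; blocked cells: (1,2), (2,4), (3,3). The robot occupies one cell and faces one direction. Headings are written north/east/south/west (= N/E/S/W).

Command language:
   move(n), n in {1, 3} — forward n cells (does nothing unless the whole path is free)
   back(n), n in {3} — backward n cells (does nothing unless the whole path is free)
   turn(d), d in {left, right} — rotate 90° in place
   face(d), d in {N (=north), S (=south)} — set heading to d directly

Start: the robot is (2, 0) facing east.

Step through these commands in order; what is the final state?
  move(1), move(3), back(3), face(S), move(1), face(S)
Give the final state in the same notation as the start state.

(3, 0) facing south

start: (2, 0) facing east
t=1 move(1) ⇒ (3, 0) facing east
t=2 move(3) ⇒ (6, 0) facing east
t=3 back(3) ⇒ (3, 0) facing east
t=4 face(S) ⇒ (3, 0) facing south
t=5 move(1) ⇒ (3, 0) facing south
t=6 face(S) ⇒ (3, 0) facing south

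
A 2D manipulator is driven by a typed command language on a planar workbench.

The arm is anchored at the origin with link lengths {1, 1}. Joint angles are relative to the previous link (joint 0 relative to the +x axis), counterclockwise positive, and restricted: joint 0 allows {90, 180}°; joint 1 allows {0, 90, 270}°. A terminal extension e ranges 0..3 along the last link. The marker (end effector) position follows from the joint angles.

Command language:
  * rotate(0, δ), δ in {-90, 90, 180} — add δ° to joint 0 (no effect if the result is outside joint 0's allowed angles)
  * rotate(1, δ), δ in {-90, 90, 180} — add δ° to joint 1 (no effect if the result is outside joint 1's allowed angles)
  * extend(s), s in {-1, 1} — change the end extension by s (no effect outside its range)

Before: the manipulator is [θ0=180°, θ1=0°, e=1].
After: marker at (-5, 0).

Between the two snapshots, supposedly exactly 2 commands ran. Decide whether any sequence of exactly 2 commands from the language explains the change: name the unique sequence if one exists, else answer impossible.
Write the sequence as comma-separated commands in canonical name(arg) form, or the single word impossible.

extend(1), extend(1)

begin: [θ0=180°, θ1=0°, e=1]
step 1 (extend(1)): [θ0=180°, θ1=0°, e=2]
step 2 (extend(1)): [θ0=180°, θ1=0°, e=3]
all 64 alternatives checked — unique.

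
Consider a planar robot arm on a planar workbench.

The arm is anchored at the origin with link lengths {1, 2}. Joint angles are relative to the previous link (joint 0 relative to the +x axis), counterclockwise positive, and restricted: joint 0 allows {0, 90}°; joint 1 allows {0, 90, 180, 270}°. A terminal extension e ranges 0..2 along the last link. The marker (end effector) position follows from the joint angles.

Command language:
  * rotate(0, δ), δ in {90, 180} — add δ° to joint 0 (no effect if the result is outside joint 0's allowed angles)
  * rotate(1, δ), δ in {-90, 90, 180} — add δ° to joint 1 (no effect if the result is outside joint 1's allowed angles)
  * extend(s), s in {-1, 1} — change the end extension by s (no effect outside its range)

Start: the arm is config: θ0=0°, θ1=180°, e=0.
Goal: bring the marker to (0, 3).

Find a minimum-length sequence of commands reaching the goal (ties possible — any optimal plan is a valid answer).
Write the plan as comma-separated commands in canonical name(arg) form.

from: config: θ0=0°, θ1=180°, e=0
1. rotate(1, 180) → config: θ0=0°, θ1=0°, e=0
2. rotate(0, 90) → config: θ0=90°, θ1=0°, e=0
nothing shorter than 2 reaches the goal.

rotate(1, 180), rotate(0, 90)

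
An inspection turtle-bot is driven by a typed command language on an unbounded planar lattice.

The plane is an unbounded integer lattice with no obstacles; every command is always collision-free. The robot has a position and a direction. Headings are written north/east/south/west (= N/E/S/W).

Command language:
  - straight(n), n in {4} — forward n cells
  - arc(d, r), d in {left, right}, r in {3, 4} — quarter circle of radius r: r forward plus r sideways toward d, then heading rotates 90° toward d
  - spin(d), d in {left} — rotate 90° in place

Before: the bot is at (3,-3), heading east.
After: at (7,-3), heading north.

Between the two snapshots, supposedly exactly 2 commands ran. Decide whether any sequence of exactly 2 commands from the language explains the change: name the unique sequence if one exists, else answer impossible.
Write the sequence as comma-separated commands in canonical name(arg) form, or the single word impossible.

key: order matters: swapping straight(4) and spin(left) lands elsewhere
start: at (3,-3), heading east
t=1 straight(4) ⇒ at (7,-3), heading east
t=2 spin(left) ⇒ at (7,-3), heading north
uniquely the one of 36 2-step routes that fits.

straight(4), spin(left)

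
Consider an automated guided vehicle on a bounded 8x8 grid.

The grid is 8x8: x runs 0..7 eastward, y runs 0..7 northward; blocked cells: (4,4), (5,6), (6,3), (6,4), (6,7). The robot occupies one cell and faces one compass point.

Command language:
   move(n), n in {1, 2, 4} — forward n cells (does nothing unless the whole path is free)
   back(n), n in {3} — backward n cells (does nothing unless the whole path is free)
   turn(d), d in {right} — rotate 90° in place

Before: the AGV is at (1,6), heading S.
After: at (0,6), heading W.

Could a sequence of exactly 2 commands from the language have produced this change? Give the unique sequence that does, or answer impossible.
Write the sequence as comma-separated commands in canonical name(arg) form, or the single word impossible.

turn(right), move(1)

key: position moved to (0,6) AND the heading swung to W — translation plus rotation needed
t0: at (1,6), heading S
step 1 (turn(right)): at (1,6), heading W
step 2 (move(1)): at (0,6), heading W
no other 2-command option fits: unique.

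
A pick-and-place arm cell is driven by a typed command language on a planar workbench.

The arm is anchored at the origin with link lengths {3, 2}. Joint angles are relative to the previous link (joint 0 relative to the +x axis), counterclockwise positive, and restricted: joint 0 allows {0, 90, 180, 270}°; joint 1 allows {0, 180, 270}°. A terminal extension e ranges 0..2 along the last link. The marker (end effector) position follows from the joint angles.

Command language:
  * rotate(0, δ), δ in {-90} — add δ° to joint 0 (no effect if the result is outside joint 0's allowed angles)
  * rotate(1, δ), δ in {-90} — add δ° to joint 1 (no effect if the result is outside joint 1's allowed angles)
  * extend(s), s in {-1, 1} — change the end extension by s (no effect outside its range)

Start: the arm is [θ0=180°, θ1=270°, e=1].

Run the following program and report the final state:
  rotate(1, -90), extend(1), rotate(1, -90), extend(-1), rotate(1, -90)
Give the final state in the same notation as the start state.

[θ0=180°, θ1=180°, e=1]

from: [θ0=180°, θ1=270°, e=1]
t=1 rotate(1, -90) ⇒ [θ0=180°, θ1=180°, e=1]
t=2 extend(1) ⇒ [θ0=180°, θ1=180°, e=2]
t=3 rotate(1, -90) ⇒ [θ0=180°, θ1=180°, e=2]
t=4 extend(-1) ⇒ [θ0=180°, θ1=180°, e=1]
t=5 rotate(1, -90) ⇒ [θ0=180°, θ1=180°, e=1]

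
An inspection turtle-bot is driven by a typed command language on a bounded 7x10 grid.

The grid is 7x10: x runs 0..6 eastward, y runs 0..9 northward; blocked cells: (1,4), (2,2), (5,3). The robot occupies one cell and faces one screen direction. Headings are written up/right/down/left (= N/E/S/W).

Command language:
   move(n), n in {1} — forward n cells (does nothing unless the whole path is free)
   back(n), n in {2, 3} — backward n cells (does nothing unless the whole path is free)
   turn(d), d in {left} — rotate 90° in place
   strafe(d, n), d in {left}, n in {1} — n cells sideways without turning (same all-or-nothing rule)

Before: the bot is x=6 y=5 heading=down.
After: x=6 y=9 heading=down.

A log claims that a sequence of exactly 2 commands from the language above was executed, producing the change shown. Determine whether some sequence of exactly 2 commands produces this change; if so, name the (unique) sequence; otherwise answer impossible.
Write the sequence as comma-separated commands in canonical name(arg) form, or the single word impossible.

back(2), back(2)

key: heading stays S — no command in the sequence turns
t0: x=6 y=5 heading=down
t=1 back(2) ⇒ x=6 y=7 heading=down
t=2 back(2) ⇒ x=6 y=9 heading=down
all 25 alternatives checked — unique.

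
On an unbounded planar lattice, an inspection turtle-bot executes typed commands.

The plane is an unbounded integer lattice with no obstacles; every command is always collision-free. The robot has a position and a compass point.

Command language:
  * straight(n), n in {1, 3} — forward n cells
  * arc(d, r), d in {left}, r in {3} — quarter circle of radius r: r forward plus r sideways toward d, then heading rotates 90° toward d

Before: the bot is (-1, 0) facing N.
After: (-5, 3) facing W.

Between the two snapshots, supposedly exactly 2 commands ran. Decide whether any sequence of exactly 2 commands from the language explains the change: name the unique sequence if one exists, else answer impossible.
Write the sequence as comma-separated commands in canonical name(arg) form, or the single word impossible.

key: order matters: swapping arc(left, 3) and straight(1) lands elsewhere
initial: (-1, 0) facing N
[1] after arc(left, 3): (-4, 3) facing W
[2] after straight(1): (-5, 3) facing W
no rival 2-sequence matches.

arc(left, 3), straight(1)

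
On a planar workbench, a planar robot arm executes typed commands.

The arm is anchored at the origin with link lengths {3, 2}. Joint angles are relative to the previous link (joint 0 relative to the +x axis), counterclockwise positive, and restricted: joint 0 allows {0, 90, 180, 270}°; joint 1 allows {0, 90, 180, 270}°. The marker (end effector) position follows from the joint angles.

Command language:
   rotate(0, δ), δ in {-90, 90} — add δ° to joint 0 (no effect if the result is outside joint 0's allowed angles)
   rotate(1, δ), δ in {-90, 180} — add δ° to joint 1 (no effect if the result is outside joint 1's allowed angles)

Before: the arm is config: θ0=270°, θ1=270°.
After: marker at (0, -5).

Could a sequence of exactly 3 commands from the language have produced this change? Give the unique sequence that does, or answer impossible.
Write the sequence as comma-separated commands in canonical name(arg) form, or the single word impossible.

rotate(1, -90), rotate(1, -90), rotate(1, -90)

initial: config: θ0=270°, θ1=270°
[1] after rotate(1, -90): config: θ0=270°, θ1=180°
[2] after rotate(1, -90): config: θ0=270°, θ1=90°
[3] after rotate(1, -90): config: θ0=270°, θ1=0°
all 64 alternatives checked — unique.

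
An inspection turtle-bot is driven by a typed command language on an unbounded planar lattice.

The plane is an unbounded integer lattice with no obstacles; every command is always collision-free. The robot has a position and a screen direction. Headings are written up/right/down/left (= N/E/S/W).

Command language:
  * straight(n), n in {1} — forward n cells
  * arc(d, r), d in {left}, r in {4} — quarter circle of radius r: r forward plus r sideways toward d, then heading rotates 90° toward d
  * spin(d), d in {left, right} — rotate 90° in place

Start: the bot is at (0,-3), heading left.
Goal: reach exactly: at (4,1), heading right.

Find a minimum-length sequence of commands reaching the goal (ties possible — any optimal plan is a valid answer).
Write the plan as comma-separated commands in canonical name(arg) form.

initial: at (0,-3), heading left
step 1 (spin(left)): at (0,-3), heading down
step 2 (spin(left)): at (0,-3), heading right
step 3 (arc(left, 4)): at (4,1), heading up
step 4 (spin(right)): at (4,1), heading right
no 3-step plan works, so 4 is optimal.

spin(left), spin(left), arc(left, 4), spin(right)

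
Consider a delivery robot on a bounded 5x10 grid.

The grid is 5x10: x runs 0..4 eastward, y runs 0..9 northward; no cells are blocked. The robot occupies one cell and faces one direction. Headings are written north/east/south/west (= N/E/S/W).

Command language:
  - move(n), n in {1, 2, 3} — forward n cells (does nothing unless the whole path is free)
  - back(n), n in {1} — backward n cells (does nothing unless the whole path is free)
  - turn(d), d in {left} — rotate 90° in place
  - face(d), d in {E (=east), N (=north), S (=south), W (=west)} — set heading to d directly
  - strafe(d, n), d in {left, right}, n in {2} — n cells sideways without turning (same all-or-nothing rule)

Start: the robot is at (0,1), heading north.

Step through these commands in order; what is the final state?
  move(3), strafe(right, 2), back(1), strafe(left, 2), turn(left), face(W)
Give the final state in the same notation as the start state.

begin: at (0,1), heading north
1. move(3) → at (0,4), heading north
2. strafe(right, 2) → at (2,4), heading north
3. back(1) → at (2,3), heading north
4. strafe(left, 2) → at (0,3), heading north
5. turn(left) → at (0,3), heading west
6. face(W) → at (0,3), heading west

at (0,3), heading west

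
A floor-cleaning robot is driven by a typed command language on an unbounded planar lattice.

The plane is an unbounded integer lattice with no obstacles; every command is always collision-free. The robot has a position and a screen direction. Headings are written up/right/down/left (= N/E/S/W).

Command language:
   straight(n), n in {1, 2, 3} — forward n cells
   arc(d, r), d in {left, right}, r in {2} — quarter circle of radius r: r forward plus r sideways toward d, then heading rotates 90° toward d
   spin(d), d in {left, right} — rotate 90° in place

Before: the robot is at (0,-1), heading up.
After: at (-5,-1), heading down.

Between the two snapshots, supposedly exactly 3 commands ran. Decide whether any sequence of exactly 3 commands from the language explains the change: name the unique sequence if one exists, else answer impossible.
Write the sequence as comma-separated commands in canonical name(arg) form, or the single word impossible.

key: cell and facing (now S) both changed — the 3 commands mix motion and turning
initial: at (0,-1), heading up
1. arc(left, 2) → at (-2,1), heading left
2. straight(1) → at (-3,1), heading left
3. arc(left, 2) → at (-5,-1), heading down
uniquely the one of 343 3-step routes that fits.

arc(left, 2), straight(1), arc(left, 2)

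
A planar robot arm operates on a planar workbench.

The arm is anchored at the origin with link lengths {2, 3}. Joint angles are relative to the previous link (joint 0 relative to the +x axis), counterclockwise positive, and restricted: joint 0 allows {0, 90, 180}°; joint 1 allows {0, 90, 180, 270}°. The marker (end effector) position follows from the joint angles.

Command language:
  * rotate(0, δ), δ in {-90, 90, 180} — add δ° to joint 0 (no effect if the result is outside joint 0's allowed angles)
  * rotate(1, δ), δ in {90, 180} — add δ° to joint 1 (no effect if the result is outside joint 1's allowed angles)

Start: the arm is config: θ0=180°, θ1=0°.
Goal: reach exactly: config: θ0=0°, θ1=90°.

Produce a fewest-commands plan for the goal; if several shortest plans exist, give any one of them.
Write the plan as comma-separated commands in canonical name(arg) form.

t0: config: θ0=180°, θ1=0°
[1] after rotate(0, 180): config: θ0=0°, θ1=0°
[2] after rotate(1, 90): config: θ0=0°, θ1=90°
minimal: 2 command(s), checked below 2.

rotate(0, 180), rotate(1, 90)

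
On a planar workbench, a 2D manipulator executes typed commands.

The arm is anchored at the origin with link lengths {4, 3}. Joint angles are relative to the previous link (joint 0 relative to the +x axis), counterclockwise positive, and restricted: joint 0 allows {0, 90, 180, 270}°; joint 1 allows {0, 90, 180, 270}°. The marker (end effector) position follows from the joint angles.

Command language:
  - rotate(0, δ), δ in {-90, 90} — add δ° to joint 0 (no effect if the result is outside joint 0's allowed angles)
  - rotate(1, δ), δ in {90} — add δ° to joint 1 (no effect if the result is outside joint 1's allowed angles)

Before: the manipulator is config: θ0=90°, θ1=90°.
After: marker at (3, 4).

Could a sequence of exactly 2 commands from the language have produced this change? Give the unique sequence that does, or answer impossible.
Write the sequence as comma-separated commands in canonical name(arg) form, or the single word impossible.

from: config: θ0=90°, θ1=90°
t=1 rotate(1, 90) ⇒ config: θ0=90°, θ1=180°
t=2 rotate(1, 90) ⇒ config: θ0=90°, θ1=270°
no other 2-command option fits: unique.

rotate(1, 90), rotate(1, 90)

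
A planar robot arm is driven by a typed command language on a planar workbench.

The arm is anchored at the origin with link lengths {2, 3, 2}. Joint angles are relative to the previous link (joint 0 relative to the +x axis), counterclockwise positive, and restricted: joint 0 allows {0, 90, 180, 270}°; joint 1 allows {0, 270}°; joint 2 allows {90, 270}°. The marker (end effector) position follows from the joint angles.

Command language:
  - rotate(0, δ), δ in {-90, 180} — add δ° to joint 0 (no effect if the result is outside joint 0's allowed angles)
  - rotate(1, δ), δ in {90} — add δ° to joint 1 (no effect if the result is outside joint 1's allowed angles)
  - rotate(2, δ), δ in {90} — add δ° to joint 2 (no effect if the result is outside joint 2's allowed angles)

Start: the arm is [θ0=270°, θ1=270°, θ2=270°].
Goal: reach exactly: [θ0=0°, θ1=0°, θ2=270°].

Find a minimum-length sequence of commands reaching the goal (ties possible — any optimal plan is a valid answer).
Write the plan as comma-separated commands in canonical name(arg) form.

initial: [θ0=270°, θ1=270°, θ2=270°]
step 1 (rotate(0, -90)): [θ0=180°, θ1=270°, θ2=270°]
step 2 (rotate(0, 180)): [θ0=0°, θ1=270°, θ2=270°]
step 3 (rotate(1, 90)): [θ0=0°, θ1=0°, θ2=270°]
no 2-step plan works, so 3 is optimal.

rotate(0, -90), rotate(0, 180), rotate(1, 90)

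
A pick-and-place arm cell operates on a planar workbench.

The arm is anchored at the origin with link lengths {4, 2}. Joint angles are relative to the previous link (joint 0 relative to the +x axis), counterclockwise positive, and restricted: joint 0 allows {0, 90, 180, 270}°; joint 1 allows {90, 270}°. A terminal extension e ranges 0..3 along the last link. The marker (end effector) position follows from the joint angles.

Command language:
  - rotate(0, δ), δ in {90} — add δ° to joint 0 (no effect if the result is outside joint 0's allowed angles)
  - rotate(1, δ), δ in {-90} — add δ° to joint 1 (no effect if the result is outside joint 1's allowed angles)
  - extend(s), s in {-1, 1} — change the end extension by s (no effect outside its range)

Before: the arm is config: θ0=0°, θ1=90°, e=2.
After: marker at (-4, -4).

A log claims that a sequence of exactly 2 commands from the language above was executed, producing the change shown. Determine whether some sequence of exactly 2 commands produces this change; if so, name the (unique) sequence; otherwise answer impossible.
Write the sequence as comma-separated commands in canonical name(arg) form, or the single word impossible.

rotate(0, 90), rotate(0, 90)

initial: config: θ0=0°, θ1=90°, e=2
step 1 (rotate(0, 90)): config: θ0=90°, θ1=90°, e=2
step 2 (rotate(0, 90)): config: θ0=180°, θ1=90°, e=2
all 16 alternatives checked — unique.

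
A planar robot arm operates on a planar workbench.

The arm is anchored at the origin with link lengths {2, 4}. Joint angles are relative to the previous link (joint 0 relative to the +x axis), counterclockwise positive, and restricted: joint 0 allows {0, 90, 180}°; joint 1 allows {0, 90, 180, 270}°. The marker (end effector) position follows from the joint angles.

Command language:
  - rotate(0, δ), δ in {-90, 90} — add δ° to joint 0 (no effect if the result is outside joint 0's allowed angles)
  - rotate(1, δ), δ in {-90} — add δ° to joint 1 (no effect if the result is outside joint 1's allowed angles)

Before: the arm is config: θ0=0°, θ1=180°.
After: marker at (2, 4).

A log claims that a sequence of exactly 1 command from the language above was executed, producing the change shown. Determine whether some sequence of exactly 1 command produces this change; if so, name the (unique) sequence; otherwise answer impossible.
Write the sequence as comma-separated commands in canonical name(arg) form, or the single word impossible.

begin: config: θ0=0°, θ1=180°
1. rotate(1, -90) → config: θ0=0°, θ1=90°
no rival 1-sequence matches.

rotate(1, -90)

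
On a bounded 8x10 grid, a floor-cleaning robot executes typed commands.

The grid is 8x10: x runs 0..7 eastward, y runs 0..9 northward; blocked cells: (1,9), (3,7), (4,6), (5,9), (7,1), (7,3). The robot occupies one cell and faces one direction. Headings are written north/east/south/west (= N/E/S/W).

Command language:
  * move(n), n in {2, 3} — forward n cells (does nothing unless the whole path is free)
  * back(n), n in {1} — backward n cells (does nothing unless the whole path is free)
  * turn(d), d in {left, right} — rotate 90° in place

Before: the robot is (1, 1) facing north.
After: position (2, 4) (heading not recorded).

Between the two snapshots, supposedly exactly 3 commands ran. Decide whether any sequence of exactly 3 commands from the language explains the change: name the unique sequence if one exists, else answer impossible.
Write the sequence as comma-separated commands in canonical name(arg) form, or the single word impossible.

key: running back(1) before move(3) would end elsewhere — order is forced
from: (1, 1) facing north
step 1 (move(3)): (1, 4) facing north
step 2 (turn(left)): (1, 4) facing west
step 3 (back(1)): (2, 4) facing west
all 125 alternatives checked — unique.

move(3), turn(left), back(1)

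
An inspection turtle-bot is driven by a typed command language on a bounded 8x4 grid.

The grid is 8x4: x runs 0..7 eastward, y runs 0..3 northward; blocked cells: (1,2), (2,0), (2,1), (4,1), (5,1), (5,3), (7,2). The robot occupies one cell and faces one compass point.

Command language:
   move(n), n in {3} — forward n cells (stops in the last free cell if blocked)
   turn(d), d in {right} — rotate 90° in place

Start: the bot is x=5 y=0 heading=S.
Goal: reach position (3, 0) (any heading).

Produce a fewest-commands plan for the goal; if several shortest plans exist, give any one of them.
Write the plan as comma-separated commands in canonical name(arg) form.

turn(right), move(3)

from: x=5 y=0 heading=S
t=1 turn(right) ⇒ x=5 y=0 heading=W
t=2 move(3) ⇒ x=3 y=0 heading=W
shorter routes all fall short; 2 is best.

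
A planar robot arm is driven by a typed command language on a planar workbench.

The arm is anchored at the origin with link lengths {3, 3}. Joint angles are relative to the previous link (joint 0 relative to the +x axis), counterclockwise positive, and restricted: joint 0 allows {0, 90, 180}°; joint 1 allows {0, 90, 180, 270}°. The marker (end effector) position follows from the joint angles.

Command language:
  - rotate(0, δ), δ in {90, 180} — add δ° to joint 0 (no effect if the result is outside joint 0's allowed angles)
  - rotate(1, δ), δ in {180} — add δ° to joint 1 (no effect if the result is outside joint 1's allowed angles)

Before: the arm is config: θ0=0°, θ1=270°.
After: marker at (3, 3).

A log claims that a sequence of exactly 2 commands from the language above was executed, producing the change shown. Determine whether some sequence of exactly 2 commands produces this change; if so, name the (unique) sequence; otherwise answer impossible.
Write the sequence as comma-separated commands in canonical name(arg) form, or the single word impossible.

rotate(0, 90), rotate(0, 180)

key: running rotate(0, 180) before rotate(0, 90) would end elsewhere — order is forced
from: config: θ0=0°, θ1=270°
[1] after rotate(0, 90): config: θ0=90°, θ1=270°
[2] after rotate(0, 180): config: θ0=90°, θ1=270°
no other 2-command option fits: unique.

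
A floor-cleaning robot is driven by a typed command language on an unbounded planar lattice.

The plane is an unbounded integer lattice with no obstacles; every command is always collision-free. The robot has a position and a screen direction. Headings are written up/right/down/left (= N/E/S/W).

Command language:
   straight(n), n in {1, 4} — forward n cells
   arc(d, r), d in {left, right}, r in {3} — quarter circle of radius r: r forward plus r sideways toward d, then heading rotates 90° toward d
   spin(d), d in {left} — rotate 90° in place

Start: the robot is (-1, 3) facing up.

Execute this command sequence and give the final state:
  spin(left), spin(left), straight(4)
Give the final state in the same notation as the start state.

from: (-1, 3) facing up
1. spin(left) → (-1, 3) facing left
2. spin(left) → (-1, 3) facing down
3. straight(4) → (-1, -1) facing down

(-1, -1) facing down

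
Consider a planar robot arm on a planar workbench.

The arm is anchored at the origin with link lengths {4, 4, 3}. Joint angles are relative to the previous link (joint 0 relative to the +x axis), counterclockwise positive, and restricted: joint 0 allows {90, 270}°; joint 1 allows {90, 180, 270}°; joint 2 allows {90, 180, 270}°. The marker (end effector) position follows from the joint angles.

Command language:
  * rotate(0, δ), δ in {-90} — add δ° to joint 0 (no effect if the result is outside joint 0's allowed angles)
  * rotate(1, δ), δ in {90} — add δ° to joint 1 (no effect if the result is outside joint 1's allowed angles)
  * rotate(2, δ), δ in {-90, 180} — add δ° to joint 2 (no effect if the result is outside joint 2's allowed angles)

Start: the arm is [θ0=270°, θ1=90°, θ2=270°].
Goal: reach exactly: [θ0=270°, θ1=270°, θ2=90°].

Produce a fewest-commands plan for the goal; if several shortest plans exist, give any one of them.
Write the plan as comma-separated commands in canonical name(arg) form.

rotate(2, 180), rotate(1, 90), rotate(1, 90)

t0: [θ0=270°, θ1=90°, θ2=270°]
t=1 rotate(2, 180) ⇒ [θ0=270°, θ1=90°, θ2=90°]
t=2 rotate(1, 90) ⇒ [θ0=270°, θ1=180°, θ2=90°]
t=3 rotate(1, 90) ⇒ [θ0=270°, θ1=270°, θ2=90°]
no 2-step plan works, so 3 is optimal.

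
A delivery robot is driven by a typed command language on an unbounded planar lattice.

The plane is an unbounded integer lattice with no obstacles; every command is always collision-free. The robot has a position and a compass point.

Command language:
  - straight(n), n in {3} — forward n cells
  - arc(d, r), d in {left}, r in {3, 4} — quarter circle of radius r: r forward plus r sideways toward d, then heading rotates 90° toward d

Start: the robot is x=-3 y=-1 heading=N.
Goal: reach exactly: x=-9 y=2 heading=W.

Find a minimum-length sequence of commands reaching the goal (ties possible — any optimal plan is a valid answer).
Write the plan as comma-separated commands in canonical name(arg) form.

arc(left, 3), straight(3)

from: x=-3 y=-1 heading=N
1. arc(left, 3) → x=-6 y=2 heading=W
2. straight(3) → x=-9 y=2 heading=W
no 1-step plan works, so 2 is optimal.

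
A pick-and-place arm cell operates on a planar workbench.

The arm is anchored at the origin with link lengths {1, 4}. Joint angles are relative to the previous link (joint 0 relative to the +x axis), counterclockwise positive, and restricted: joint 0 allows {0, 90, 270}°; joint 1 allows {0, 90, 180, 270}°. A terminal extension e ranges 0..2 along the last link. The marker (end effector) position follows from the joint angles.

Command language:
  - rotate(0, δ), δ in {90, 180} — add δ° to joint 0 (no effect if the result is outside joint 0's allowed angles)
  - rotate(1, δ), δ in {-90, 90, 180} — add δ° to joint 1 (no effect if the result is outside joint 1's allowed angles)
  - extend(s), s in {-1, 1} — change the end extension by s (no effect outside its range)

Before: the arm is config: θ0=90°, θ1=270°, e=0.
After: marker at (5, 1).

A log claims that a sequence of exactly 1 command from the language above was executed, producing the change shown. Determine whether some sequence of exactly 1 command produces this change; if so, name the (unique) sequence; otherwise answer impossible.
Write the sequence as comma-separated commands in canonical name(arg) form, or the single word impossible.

extend(1)

t0: config: θ0=90°, θ1=270°, e=0
[1] after extend(1): config: θ0=90°, θ1=270°, e=1
no rival 1-sequence matches.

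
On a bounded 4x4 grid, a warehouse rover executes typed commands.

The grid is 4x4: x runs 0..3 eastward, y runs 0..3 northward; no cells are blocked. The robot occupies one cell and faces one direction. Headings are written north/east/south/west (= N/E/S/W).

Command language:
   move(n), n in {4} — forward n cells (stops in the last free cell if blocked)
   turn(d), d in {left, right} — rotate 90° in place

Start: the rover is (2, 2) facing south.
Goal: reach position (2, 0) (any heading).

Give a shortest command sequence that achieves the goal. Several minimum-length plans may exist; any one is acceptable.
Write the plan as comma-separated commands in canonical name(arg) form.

move(4)

from: (2, 2) facing south
1. move(4) → (2, 0) facing south
shorter routes all fall short; 1 is best.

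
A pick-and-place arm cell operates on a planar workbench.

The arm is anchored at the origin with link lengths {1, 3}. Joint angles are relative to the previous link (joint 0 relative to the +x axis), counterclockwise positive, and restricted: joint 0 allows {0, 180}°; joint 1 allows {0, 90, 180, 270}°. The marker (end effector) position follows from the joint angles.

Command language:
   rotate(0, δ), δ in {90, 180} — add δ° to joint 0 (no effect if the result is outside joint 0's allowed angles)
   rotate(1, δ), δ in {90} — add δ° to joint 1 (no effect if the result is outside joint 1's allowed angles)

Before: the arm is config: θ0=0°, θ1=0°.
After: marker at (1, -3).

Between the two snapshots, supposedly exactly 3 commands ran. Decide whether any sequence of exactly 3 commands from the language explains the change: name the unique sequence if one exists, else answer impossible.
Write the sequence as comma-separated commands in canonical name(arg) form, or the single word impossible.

rotate(1, 90), rotate(1, 90), rotate(1, 90)

start: config: θ0=0°, θ1=0°
1. rotate(1, 90) → config: θ0=0°, θ1=90°
2. rotate(1, 90) → config: θ0=0°, θ1=180°
3. rotate(1, 90) → config: θ0=0°, θ1=270°
all 27 alternatives checked — unique.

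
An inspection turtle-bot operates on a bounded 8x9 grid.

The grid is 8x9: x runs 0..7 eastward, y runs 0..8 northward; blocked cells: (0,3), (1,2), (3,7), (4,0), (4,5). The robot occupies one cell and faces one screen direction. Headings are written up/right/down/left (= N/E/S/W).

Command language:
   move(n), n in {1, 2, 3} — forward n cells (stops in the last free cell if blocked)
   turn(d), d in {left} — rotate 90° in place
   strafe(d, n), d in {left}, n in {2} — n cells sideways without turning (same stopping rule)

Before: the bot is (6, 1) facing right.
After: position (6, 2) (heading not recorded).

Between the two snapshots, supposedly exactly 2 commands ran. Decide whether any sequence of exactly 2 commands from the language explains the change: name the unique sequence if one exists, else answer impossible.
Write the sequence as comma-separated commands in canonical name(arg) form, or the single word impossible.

key: running move(1) before turn(left) would end elsewhere — order is forced
begin: (6, 1) facing right
t=1 turn(left) ⇒ (6, 1) facing up
t=2 move(1) ⇒ (6, 2) facing up
no rival 2-sequence matches.

turn(left), move(1)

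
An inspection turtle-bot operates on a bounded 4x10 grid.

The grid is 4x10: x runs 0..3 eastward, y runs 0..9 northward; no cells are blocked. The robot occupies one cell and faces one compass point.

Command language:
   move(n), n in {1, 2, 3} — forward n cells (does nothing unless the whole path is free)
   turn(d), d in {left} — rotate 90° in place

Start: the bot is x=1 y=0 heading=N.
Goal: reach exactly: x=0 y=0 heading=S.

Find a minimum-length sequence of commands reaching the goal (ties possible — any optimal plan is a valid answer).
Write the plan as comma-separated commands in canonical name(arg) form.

start: x=1 y=0 heading=N
[1] after turn(left): x=1 y=0 heading=W
[2] after move(1): x=0 y=0 heading=W
[3] after turn(left): x=0 y=0 heading=S
no 2-step plan works, so 3 is optimal.

turn(left), move(1), turn(left)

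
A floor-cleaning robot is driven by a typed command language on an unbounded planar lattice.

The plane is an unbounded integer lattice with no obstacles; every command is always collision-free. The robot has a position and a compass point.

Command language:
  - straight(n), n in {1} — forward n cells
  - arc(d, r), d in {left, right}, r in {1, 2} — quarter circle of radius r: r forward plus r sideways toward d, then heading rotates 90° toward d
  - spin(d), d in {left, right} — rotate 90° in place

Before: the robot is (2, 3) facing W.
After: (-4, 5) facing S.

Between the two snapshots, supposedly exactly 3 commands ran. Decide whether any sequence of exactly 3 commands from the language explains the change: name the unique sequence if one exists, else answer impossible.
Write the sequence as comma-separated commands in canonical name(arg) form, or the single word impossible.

arc(right, 2), arc(left, 2), arc(left, 2)

key: cell and facing (now S) both changed — the 3 commands mix motion and turning
start: (2, 3) facing W
step 1 (arc(right, 2)): (0, 5) facing N
step 2 (arc(left, 2)): (-2, 7) facing W
step 3 (arc(left, 2)): (-4, 5) facing S
no other 3-command option fits: unique.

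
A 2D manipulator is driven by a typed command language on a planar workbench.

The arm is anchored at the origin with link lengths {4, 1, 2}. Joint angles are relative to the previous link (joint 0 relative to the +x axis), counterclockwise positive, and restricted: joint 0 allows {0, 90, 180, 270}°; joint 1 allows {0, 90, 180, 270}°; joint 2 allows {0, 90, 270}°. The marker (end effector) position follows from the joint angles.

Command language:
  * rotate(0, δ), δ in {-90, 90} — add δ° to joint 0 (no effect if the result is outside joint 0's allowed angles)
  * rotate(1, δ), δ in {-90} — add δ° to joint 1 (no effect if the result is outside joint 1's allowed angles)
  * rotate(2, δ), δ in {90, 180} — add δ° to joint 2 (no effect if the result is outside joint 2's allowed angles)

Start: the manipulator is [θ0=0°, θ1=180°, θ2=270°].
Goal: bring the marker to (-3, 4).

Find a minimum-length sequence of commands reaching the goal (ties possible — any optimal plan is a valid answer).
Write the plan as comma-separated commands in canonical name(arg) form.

begin: [θ0=0°, θ1=180°, θ2=270°]
1. rotate(1, -90) → [θ0=0°, θ1=90°, θ2=270°]
2. rotate(2, 90) → [θ0=0°, θ1=90°, θ2=0°]
3. rotate(0, 90) → [θ0=90°, θ1=90°, θ2=0°]
nothing shorter than 3 reaches the goal.

rotate(1, -90), rotate(2, 90), rotate(0, 90)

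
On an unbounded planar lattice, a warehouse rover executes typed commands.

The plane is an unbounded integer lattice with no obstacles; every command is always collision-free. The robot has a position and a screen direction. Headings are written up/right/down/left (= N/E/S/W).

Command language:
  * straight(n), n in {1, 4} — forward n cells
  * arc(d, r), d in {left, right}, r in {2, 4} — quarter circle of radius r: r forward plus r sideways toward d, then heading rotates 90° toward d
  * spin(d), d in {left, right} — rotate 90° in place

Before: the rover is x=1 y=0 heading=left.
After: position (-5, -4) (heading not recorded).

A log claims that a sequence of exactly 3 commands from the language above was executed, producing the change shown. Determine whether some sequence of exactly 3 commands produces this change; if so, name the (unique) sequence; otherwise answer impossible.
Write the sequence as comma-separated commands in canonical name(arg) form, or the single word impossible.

key: running arc(left, 4) before straight(1) would end elsewhere — order is forced
start: x=1 y=0 heading=left
t=1 straight(1) ⇒ x=0 y=0 heading=left
t=2 straight(1) ⇒ x=-1 y=0 heading=left
t=3 arc(left, 4) ⇒ x=-5 y=-4 heading=down
no rival 3-sequence matches.

straight(1), straight(1), arc(left, 4)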